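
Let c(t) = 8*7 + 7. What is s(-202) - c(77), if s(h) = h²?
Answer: 40741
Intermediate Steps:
c(t) = 63 (c(t) = 56 + 7 = 63)
s(-202) - c(77) = (-202)² - 1*63 = 40804 - 63 = 40741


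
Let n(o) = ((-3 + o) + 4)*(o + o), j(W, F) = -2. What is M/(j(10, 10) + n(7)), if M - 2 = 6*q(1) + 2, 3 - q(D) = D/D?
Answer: 8/55 ≈ 0.14545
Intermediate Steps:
q(D) = 2 (q(D) = 3 - D/D = 3 - 1*1 = 3 - 1 = 2)
M = 16 (M = 2 + (6*2 + 2) = 2 + (12 + 2) = 2 + 14 = 16)
n(o) = 2*o*(1 + o) (n(o) = (1 + o)*(2*o) = 2*o*(1 + o))
M/(j(10, 10) + n(7)) = 16/(-2 + 2*7*(1 + 7)) = 16/(-2 + 2*7*8) = 16/(-2 + 112) = 16/110 = 16*(1/110) = 8/55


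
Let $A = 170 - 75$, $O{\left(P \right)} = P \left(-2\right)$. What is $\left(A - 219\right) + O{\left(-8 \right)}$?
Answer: $-108$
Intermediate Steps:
$O{\left(P \right)} = - 2 P$
$A = 95$
$\left(A - 219\right) + O{\left(-8 \right)} = \left(95 - 219\right) - -16 = -124 + 16 = -108$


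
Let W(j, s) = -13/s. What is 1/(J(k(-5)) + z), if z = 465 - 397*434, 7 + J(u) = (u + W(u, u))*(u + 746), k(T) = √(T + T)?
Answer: -859315/147831652327 - 8579*I*√10/147831652327 ≈ -5.8128e-6 - 1.8351e-7*I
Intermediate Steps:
k(T) = √2*√T (k(T) = √(2*T) = √2*√T)
J(u) = -7 + (746 + u)*(u - 13/u) (J(u) = -7 + (u - 13/u)*(u + 746) = -7 + (u - 13/u)*(746 + u) = -7 + (746 + u)*(u - 13/u))
z = -171833 (z = 465 - 172298 = -171833)
1/(J(k(-5)) + z) = 1/((-20 + (√2*√(-5))² - 9698*(-I*√10/10) + 746*(√2*√(-5))) - 171833) = 1/((-20 + (√2*(I*√5))² - 9698*(-I*√10/10) + 746*(√2*(I*√5))) - 171833) = 1/((-20 + (I*√10)² - 9698*(-I*√10/10) + 746*(I*√10)) - 171833) = 1/((-20 - 10 - (-4849)*I*√10/5 + 746*I*√10) - 171833) = 1/((-20 - 10 + 4849*I*√10/5 + 746*I*√10) - 171833) = 1/((-30 + 8579*I*√10/5) - 171833) = 1/(-171863 + 8579*I*√10/5)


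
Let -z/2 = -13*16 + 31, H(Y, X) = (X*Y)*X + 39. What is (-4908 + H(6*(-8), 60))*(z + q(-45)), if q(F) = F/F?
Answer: -63072495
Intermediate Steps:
H(Y, X) = 39 + Y*X² (H(Y, X) = Y*X² + 39 = 39 + Y*X²)
z = 354 (z = -2*(-13*16 + 31) = -2*(-208 + 31) = -2*(-177) = 354)
q(F) = 1
(-4908 + H(6*(-8), 60))*(z + q(-45)) = (-4908 + (39 + (6*(-8))*60²))*(354 + 1) = (-4908 + (39 - 48*3600))*355 = (-4908 + (39 - 172800))*355 = (-4908 - 172761)*355 = -177669*355 = -63072495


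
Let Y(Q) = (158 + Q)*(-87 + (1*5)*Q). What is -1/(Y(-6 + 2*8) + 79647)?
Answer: -1/73431 ≈ -1.3618e-5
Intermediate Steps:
Y(Q) = (-87 + 5*Q)*(158 + Q) (Y(Q) = (158 + Q)*(-87 + 5*Q) = (-87 + 5*Q)*(158 + Q))
-1/(Y(-6 + 2*8) + 79647) = -1/((-13746 + 5*(-6 + 2*8)² + 703*(-6 + 2*8)) + 79647) = -1/((-13746 + 5*(-6 + 16)² + 703*(-6 + 16)) + 79647) = -1/((-13746 + 5*10² + 703*10) + 79647) = -1/((-13746 + 5*100 + 7030) + 79647) = -1/((-13746 + 500 + 7030) + 79647) = -1/(-6216 + 79647) = -1/73431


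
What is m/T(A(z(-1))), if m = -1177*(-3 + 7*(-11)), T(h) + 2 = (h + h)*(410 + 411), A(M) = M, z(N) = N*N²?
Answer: -23540/411 ≈ -57.275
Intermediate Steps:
z(N) = N³
T(h) = -2 + 1642*h (T(h) = -2 + (h + h)*(410 + 411) = -2 + (2*h)*821 = -2 + 1642*h)
m = 94160 (m = -1177*(-3 - 77) = -1177*(-80) = 94160)
m/T(A(z(-1))) = 94160/(-2 + 1642*(-1)³) = 94160/(-2 + 1642*(-1)) = 94160/(-2 - 1642) = 94160/(-1644) = 94160*(-1/1644) = -23540/411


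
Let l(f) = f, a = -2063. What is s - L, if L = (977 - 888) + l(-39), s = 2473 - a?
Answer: 4486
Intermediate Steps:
s = 4536 (s = 2473 - 1*(-2063) = 2473 + 2063 = 4536)
L = 50 (L = (977 - 888) - 39 = 89 - 39 = 50)
s - L = 4536 - 1*50 = 4536 - 50 = 4486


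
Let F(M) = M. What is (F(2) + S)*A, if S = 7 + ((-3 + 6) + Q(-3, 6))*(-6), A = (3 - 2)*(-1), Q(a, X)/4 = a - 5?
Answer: -183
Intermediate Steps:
Q(a, X) = -20 + 4*a (Q(a, X) = 4*(a - 5) = 4*(-5 + a) = -20 + 4*a)
A = -1 (A = 1*(-1) = -1)
S = 181 (S = 7 + ((-3 + 6) + (-20 + 4*(-3)))*(-6) = 7 + (3 + (-20 - 12))*(-6) = 7 + (3 - 32)*(-6) = 7 - 29*(-6) = 7 + 174 = 181)
(F(2) + S)*A = (2 + 181)*(-1) = 183*(-1) = -183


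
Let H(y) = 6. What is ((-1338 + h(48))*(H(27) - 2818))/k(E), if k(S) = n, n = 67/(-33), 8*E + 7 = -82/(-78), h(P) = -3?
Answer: -124439436/67 ≈ -1.8573e+6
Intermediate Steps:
E = -29/39 (E = -7/8 + (-82/(-78))/8 = -7/8 + (-82*(-1/78))/8 = -7/8 + (⅛)*(41/39) = -7/8 + 41/312 = -29/39 ≈ -0.74359)
n = -67/33 (n = 67*(-1/33) = -67/33 ≈ -2.0303)
k(S) = -67/33
((-1338 + h(48))*(H(27) - 2818))/k(E) = ((-1338 - 3)*(6 - 2818))/(-67/33) = -1341*(-2812)*(-33/67) = 3770892*(-33/67) = -124439436/67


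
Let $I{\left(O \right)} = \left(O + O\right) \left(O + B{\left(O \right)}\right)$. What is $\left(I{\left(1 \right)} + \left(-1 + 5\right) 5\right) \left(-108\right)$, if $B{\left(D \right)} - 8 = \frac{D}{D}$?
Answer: $-4320$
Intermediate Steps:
$B{\left(D \right)} = 9$ ($B{\left(D \right)} = 8 + \frac{D}{D} = 8 + 1 = 9$)
$I{\left(O \right)} = 2 O \left(9 + O\right)$ ($I{\left(O \right)} = \left(O + O\right) \left(O + 9\right) = 2 O \left(9 + O\right)$)
$\left(I{\left(1 \right)} + \left(-1 + 5\right) 5\right) \left(-108\right) = \left(2 \cdot 1 \left(9 + 1\right) + \left(-1 + 5\right) 5\right) \left(-108\right) = \left(2 \cdot 1 \cdot 10 + 4 \cdot 5\right) \left(-108\right) = \left(20 + 20\right) \left(-108\right) = 40 \left(-108\right) = -4320$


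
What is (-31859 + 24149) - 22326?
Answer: -30036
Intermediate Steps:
(-31859 + 24149) - 22326 = -7710 - 22326 = -30036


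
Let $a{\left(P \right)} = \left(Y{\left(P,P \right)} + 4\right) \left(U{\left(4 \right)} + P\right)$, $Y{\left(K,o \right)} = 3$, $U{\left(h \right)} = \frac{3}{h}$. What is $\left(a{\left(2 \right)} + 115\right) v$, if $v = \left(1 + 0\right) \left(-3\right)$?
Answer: $- \frac{1611}{4} \approx -402.75$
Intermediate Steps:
$a{\left(P \right)} = \frac{21}{4} + 7 P$ ($a{\left(P \right)} = \left(3 + 4\right) \left(\frac{3}{4} + P\right) = 7 \left(3 \cdot \frac{1}{4} + P\right) = 7 \left(\frac{3}{4} + P\right) = \frac{21}{4} + 7 P$)
$v = -3$ ($v = 1 \left(-3\right) = -3$)
$\left(a{\left(2 \right)} + 115\right) v = \left(\left(\frac{21}{4} + 7 \cdot 2\right) + 115\right) \left(-3\right) = \left(\left(\frac{21}{4} + 14\right) + 115\right) \left(-3\right) = \left(\frac{77}{4} + 115\right) \left(-3\right) = \frac{537}{4} \left(-3\right) = - \frac{1611}{4}$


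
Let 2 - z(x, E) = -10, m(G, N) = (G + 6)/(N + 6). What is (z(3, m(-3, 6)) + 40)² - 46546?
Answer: -43842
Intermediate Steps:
m(G, N) = (6 + G)/(6 + N)
z(x, E) = 12 (z(x, E) = 2 - 1*(-10) = 2 + 10 = 12)
(z(3, m(-3, 6)) + 40)² - 46546 = (12 + 40)² - 46546 = 52² - 46546 = 2704 - 46546 = -43842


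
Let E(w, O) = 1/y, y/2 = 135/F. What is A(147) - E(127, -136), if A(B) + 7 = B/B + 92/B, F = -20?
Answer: -7012/1323 ≈ -5.3001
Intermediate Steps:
y = -27/2 (y = 2*(135/(-20)) = 2*(135*(-1/20)) = 2*(-27/4) = -27/2 ≈ -13.500)
E(w, O) = -2/27 (E(w, O) = 1/(-27/2) = -2/27)
A(B) = -6 + 92/B (A(B) = -7 + (B/B + 92/B) = -7 + (1 + 92/B) = -6 + 92/B)
A(147) - E(127, -136) = (-6 + 92/147) - 1*(-2/27) = (-6 + 92*(1/147)) + 2/27 = (-6 + 92/147) + 2/27 = -790/147 + 2/27 = -7012/1323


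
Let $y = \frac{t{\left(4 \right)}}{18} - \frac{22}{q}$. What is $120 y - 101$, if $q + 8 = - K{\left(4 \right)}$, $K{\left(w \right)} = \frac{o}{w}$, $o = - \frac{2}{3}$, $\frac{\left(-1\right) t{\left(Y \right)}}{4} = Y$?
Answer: $\frac{18239}{141} \approx 129.35$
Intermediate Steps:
$t{\left(Y \right)} = - 4 Y$
$o = - \frac{2}{3}$ ($o = \left(-2\right) \frac{1}{3} = - \frac{2}{3} \approx -0.66667$)
$K{\left(w \right)} = - \frac{2}{3 w}$
$q = - \frac{47}{6}$ ($q = -8 - - \frac{2}{3 \cdot 4} = -8 - \left(- \frac{2}{3}\right) \frac{1}{4} = -8 - - \frac{1}{6} = -8 + \frac{1}{6} = - \frac{47}{6} \approx -7.8333$)
$y = \frac{812}{423}$ ($y = \frac{\left(-4\right) 4}{18} - \frac{22}{- \frac{47}{6}} = \left(-16\right) \frac{1}{18} - - \frac{132}{47} = - \frac{8}{9} + \frac{132}{47} = \frac{812}{423} \approx 1.9196$)
$120 y - 101 = 120 \cdot \frac{812}{423} - 101 = \frac{32480}{141} - 101 = \frac{18239}{141}$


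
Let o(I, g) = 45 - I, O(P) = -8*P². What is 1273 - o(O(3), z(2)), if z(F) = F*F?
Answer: 1156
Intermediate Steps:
z(F) = F²
1273 - o(O(3), z(2)) = 1273 - (45 - (-8)*3²) = 1273 - (45 - (-8)*9) = 1273 - (45 - 1*(-72)) = 1273 - (45 + 72) = 1273 - 1*117 = 1273 - 117 = 1156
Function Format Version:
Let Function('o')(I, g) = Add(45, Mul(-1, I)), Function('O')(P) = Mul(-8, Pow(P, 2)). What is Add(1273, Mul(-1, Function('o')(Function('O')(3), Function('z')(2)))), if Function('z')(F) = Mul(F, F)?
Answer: 1156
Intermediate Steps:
Function('z')(F) = Pow(F, 2)
Add(1273, Mul(-1, Function('o')(Function('O')(3), Function('z')(2)))) = Add(1273, Mul(-1, Add(45, Mul(-1, Mul(-8, Pow(3, 2)))))) = Add(1273, Mul(-1, Add(45, Mul(-1, Mul(-8, 9))))) = Add(1273, Mul(-1, Add(45, Mul(-1, -72)))) = Add(1273, Mul(-1, Add(45, 72))) = Add(1273, Mul(-1, 117)) = Add(1273, -117) = 1156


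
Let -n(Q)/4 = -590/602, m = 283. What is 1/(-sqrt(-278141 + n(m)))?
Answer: I*sqrt(25199497561)/83719261 ≈ 0.0018961*I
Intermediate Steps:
n(Q) = 1180/301 (n(Q) = -(-2360)/602 = -4*(-295/301) = 1180/301)
1/(-sqrt(-278141 + n(m))) = 1/(-sqrt(-278141 + 1180/301)) = 1/(-sqrt(-83719261/301)) = 1/(-I*sqrt(25199497561)/301) = I*sqrt(25199497561)/83719261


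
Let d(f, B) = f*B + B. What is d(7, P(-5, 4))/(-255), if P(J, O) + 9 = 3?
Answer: 16/85 ≈ 0.18824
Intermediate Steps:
P(J, O) = -6 (P(J, O) = -9 + 3 = -6)
d(f, B) = B + B*f (d(f, B) = B*f + B = B + B*f)
d(7, P(-5, 4))/(-255) = -6*(1 + 7)/(-255) = -6*8*(-1/255) = -48*(-1/255) = 16/85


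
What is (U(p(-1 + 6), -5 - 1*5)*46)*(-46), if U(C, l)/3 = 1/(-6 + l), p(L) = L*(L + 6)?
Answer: 1587/4 ≈ 396.75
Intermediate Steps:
p(L) = L*(6 + L)
U(C, l) = 3/(-6 + l)
(U(p(-1 + 6), -5 - 1*5)*46)*(-46) = ((3/(-6 + (-5 - 1*5)))*46)*(-46) = ((3/(-6 + (-5 - 5)))*46)*(-46) = ((3/(-6 - 10))*46)*(-46) = ((3/(-16))*46)*(-46) = ((3*(-1/16))*46)*(-46) = -3/16*46*(-46) = -69/8*(-46) = 1587/4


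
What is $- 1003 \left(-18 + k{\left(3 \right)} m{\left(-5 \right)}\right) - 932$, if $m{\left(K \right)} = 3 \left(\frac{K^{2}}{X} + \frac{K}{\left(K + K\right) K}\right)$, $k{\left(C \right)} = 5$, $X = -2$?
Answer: $206689$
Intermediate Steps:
$m{\left(K \right)} = - \frac{3 K^{2}}{2} + \frac{3}{2 K}$ ($m{\left(K \right)} = 3 \left(\frac{K^{2}}{-2} + \frac{K}{\left(K + K\right) K}\right) = 3 \left(K^{2} \left(- \frac{1}{2}\right) + \frac{K}{2 K K}\right) = 3 \left(- \frac{K^{2}}{2} + \frac{K}{2 K^{2}}\right) = 3 \left(- \frac{K^{2}}{2} + K \frac{1}{2 K^{2}}\right) = 3 \left(- \frac{K^{2}}{2} + \frac{1}{2 K}\right) = 3 \left(\frac{1}{2 K} - \frac{K^{2}}{2}\right) = - \frac{3 K^{2}}{2} + \frac{3}{2 K}$)
$- 1003 \left(-18 + k{\left(3 \right)} m{\left(-5 \right)}\right) - 932 = - 1003 \left(-18 + 5 \frac{3 \left(1 - \left(-5\right)^{3}\right)}{2 \left(-5\right)}\right) - 932 = - 1003 \left(-18 + 5 \cdot \frac{3}{2} \left(- \frac{1}{5}\right) \left(1 - -125\right)\right) - 932 = - 1003 \left(-18 + 5 \cdot \frac{3}{2} \left(- \frac{1}{5}\right) \left(1 + 125\right)\right) - 932 = - 1003 \left(-18 + 5 \cdot \frac{3}{2} \left(- \frac{1}{5}\right) 126\right) - 932 = - 1003 \left(-18 + 5 \left(- \frac{189}{5}\right)\right) - 932 = - 1003 \left(-18 - 189\right) - 932 = \left(-1003\right) \left(-207\right) - 932 = 207621 - 932 = 206689$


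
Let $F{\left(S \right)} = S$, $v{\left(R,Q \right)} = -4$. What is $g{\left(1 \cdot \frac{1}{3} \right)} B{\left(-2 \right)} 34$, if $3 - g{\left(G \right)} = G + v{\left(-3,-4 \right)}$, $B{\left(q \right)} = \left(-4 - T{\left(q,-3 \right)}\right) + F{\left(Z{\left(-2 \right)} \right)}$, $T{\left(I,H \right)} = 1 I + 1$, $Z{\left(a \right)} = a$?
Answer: $- \frac{3400}{3} \approx -1133.3$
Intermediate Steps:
$T{\left(I,H \right)} = 1 + I$ ($T{\left(I,H \right)} = I + 1 = 1 + I$)
$B{\left(q \right)} = -7 - q$ ($B{\left(q \right)} = \left(-4 - \left(1 + q\right)\right) - 2 = \left(-5 - q\right) - 2 = -7 - q$)
$g{\left(G \right)} = 7 - G$ ($g{\left(G \right)} = 3 - \left(G - 4\right) = 3 - \left(-4 + G\right) = 7 - G$)
$g{\left(1 \cdot \frac{1}{3} \right)} B{\left(-2 \right)} 34 = \left(7 - 1 \cdot \frac{1}{3}\right) \left(-7 - -2\right) 34 = \left(7 - 1 \cdot \frac{1}{3}\right) \left(-7 + 2\right) 34 = \left(7 - \frac{1}{3}\right) \left(-5\right) 34 = \frac{20}{3} \left(-5\right) 34 = \left(- \frac{100}{3}\right) 34 = - \frac{3400}{3}$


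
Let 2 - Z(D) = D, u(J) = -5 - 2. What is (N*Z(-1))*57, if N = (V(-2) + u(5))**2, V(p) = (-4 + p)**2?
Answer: 143811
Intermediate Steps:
u(J) = -7
Z(D) = 2 - D
N = 841 (N = ((-4 - 2)**2 - 7)**2 = ((-6)**2 - 7)**2 = (36 - 7)**2 = 29**2 = 841)
(N*Z(-1))*57 = (841*(2 - 1*(-1)))*57 = (841*(2 + 1))*57 = (841*3)*57 = 2523*57 = 143811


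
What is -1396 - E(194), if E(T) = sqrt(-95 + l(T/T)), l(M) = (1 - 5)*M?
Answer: -1396 - 3*I*sqrt(11) ≈ -1396.0 - 9.9499*I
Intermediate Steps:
l(M) = -4*M
E(T) = 3*I*sqrt(11) (E(T) = sqrt(-95 - 4*T/T) = sqrt(-95 - 4*1) = sqrt(-95 - 4) = sqrt(-99) = 3*I*sqrt(11))
-1396 - E(194) = -1396 - 3*I*sqrt(11)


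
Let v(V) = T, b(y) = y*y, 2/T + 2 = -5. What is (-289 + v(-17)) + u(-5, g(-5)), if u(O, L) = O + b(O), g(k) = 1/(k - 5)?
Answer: -1885/7 ≈ -269.29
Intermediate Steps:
T = -2/7 (T = 2/(-2 - 5) = 2/(-7) = 2*(-1/7) = -2/7 ≈ -0.28571)
b(y) = y**2
v(V) = -2/7
g(k) = 1/(-5 + k)
u(O, L) = O + O**2
(-289 + v(-17)) + u(-5, g(-5)) = (-289 - 2/7) - 5*(1 - 5) = -2025/7 - 5*(-4) = -2025/7 + 20 = -1885/7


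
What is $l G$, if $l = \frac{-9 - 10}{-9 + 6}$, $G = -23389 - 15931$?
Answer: $- \frac{747080}{3} \approx -2.4903 \cdot 10^{5}$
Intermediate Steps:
$G = -39320$
$l = \frac{19}{3}$ ($l = \frac{-9 - 10}{-3} = \left(-19\right) \left(- \frac{1}{3}\right) = \frac{19}{3} \approx 6.3333$)
$l G = \frac{19}{3} \left(-39320\right) = - \frac{747080}{3}$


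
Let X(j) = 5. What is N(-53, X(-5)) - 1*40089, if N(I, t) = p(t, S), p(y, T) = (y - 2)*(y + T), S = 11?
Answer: -40041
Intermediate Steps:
p(y, T) = (-2 + y)*(T + y)
N(I, t) = -22 + t² + 9*t (N(I, t) = t² - 2*11 - 2*t + 11*t = t² - 22 - 2*t + 11*t = -22 + t² + 9*t)
N(-53, X(-5)) - 1*40089 = (-22 + 5² + 9*5) - 1*40089 = (-22 + 25 + 45) - 40089 = 48 - 40089 = -40041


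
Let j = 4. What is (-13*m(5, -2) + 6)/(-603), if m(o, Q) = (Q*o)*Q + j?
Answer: 34/67 ≈ 0.50746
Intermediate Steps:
m(o, Q) = 4 + o*Q² (m(o, Q) = (Q*o)*Q + 4 = o*Q² + 4 = 4 + o*Q²)
(-13*m(5, -2) + 6)/(-603) = (-13*(4 + 5*(-2)²) + 6)/(-603) = (-13*(4 + 5*4) + 6)*(-1/603) = (-13*(4 + 20) + 6)*(-1/603) = (-13*24 + 6)*(-1/603) = (-312 + 6)*(-1/603) = -306*(-1/603) = 34/67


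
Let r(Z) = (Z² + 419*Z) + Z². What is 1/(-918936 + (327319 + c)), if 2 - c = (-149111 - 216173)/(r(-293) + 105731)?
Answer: -77331/45749996923 ≈ -1.6903e-6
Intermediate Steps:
r(Z) = 2*Z² + 419*Z
c = 337304/77331 (c = 2 - (-149111 - 216173)/(-293*(419 + 2*(-293)) + 105731) = 2 - (-365284)/(-293*(419 - 586) + 105731) = 2 - (-365284)/(-293*(-167) + 105731) = 2 - (-365284)/(48931 + 105731) = 2 - (-365284)/154662 = 2 - 1*(-182642/77331) = 2 + 182642/77331 = 337304/77331 ≈ 4.3618)
1/(-918936 + (327319 + c)) = 1/(-918936 + (327319 + 337304/77331)) = 1/(-918936 + 25312242893/77331) = 1/(-45749996923/77331) = -77331/45749996923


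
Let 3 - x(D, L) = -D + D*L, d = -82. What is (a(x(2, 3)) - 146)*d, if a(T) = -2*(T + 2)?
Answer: 12136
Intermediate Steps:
x(D, L) = 3 + D - D*L (x(D, L) = 3 - (-D + D*L) = 3 + (D - D*L) = 3 + D - D*L)
a(T) = -4 - 2*T (a(T) = -2*(2 + T) = -4 - 2*T)
(a(x(2, 3)) - 146)*d = ((-4 - 2*(3 + 2 - 1*2*3)) - 146)*(-82) = ((-4 - 2*(3 + 2 - 6)) - 146)*(-82) = ((-4 - 2*(-1)) - 146)*(-82) = ((-4 + 2) - 146)*(-82) = (-2 - 146)*(-82) = -148*(-82) = 12136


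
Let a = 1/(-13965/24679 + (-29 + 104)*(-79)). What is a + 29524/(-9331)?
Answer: -4317732648709/1364537820240 ≈ -3.1642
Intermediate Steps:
a = -24679/146237040 (a = 1/(-13965*1/24679 + 75*(-79)) = 1/(-13965/24679 - 5925) = 1/(-146237040/24679) = -24679/146237040 ≈ -0.00016876)
a + 29524/(-9331) = -24679/146237040 + 29524/(-9331) = -24679/146237040 + 29524*(-1/9331) = -24679/146237040 - 29524/9331 = -4317732648709/1364537820240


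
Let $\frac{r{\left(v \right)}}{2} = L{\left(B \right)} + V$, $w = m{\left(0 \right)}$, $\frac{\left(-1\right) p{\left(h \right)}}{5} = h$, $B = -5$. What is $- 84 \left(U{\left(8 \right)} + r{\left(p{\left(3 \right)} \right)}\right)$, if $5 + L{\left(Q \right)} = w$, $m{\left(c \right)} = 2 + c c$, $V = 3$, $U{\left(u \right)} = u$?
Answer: $-672$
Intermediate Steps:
$m{\left(c \right)} = 2 + c^{2}$
$p{\left(h \right)} = - 5 h$
$w = 2$ ($w = 2 + 0^{2} = 2 + 0 = 2$)
$L{\left(Q \right)} = -3$ ($L{\left(Q \right)} = -5 + 2 = -3$)
$r{\left(v \right)} = 0$ ($r{\left(v \right)} = 2 \left(-3 + 3\right) = 2 \cdot 0 = 0$)
$- 84 \left(U{\left(8 \right)} + r{\left(p{\left(3 \right)} \right)}\right) = - 84 \left(8 + 0\right) = \left(-84\right) 8 = -672$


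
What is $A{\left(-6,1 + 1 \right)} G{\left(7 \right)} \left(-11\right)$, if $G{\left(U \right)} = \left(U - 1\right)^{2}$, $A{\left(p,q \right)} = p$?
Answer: $2376$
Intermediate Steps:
$G{\left(U \right)} = \left(-1 + U\right)^{2}$
$A{\left(-6,1 + 1 \right)} G{\left(7 \right)} \left(-11\right) = - 6 \left(-1 + 7\right)^{2} \left(-11\right) = - 6 \cdot 6^{2} \left(-11\right) = \left(-6\right) 36 \left(-11\right) = \left(-216\right) \left(-11\right) = 2376$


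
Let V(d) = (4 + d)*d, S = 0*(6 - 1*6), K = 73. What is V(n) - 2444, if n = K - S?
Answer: 3177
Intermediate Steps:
S = 0 (S = 0*(6 - 6) = 0*0 = 0)
n = 73 (n = 73 - 1*0 = 73 + 0 = 73)
V(d) = d*(4 + d)
V(n) - 2444 = 73*(4 + 73) - 2444 = 73*77 - 2444 = 5621 - 2444 = 3177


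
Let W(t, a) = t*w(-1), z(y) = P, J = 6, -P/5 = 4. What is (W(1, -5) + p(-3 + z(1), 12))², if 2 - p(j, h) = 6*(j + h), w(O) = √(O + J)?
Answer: 4629 + 136*√5 ≈ 4933.1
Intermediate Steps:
P = -20 (P = -5*4 = -20)
z(y) = -20
w(O) = √(6 + O) (w(O) = √(O + 6) = √(6 + O))
W(t, a) = t*√5 (W(t, a) = t*√(6 - 1) = t*√5)
p(j, h) = 2 - 6*h - 6*j (p(j, h) = 2 - 6*(j + h) = 2 - 6*(h + j) = 2 - (6*h + 6*j) = 2 + (-6*h - 6*j) = 2 - 6*h - 6*j)
(W(1, -5) + p(-3 + z(1), 12))² = (1*√5 + (2 - 6*12 - 6*(-3 - 20)))² = (√5 + (2 - 72 - 6*(-23)))² = (√5 + (2 - 72 + 138))² = (√5 + 68)² = (68 + √5)²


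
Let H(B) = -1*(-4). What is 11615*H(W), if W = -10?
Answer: 46460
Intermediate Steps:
H(B) = 4
11615*H(W) = 11615*4 = 46460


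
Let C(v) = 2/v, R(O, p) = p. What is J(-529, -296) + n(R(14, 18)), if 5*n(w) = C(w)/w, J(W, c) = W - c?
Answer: -188729/810 ≈ -233.00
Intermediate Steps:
n(w) = 2/(5*w**2) (n(w) = ((2/w)/w)/5 = (2/w**2)/5 = 2/(5*w**2))
J(-529, -296) + n(R(14, 18)) = (-529 - 1*(-296)) + (2/5)/18**2 = (-529 + 296) + (2/5)*(1/324) = -233 + 1/810 = -188729/810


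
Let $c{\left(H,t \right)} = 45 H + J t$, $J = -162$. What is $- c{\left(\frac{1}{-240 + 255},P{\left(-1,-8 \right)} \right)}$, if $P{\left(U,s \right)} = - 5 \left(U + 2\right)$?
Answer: $-813$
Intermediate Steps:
$P{\left(U,s \right)} = -10 - 5 U$ ($P{\left(U,s \right)} = - 5 \left(2 + U\right) = -10 - 5 U$)
$c{\left(H,t \right)} = - 162 t + 45 H$ ($c{\left(H,t \right)} = 45 H - 162 t = - 162 t + 45 H$)
$- c{\left(\frac{1}{-240 + 255},P{\left(-1,-8 \right)} \right)} = - (- 162 \left(-10 - -5\right) + \frac{45}{-240 + 255}) = - (- 162 \left(-10 + 5\right) + \frac{45}{15}) = - (\left(-162\right) \left(-5\right) + 45 \cdot \frac{1}{15}) = - (810 + 3) = \left(-1\right) 813 = -813$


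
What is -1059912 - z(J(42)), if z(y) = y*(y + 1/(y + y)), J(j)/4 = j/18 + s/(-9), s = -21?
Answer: -19084697/18 ≈ -1.0603e+6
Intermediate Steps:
J(j) = 28/3 + 2*j/9 (J(j) = 4*(j/18 - 21/(-9)) = 4*(j*(1/18) - 21*(-1/9)) = 4*(j/18 + 7/3) = 4*(7/3 + j/18) = 28/3 + 2*j/9)
z(y) = y*(y + 1/(2*y))
-1059912 - z(J(42)) = -1059912 - (1/2 + (28/3 + (2/9)*42)**2) = -1059912 - (1/2 + (28/3 + 28/3)**2) = -1059912 - (1/2 + (56/3)**2) = -1059912 - (1/2 + 3136/9) = -1059912 - 1*6281/18 = -1059912 - 6281/18 = -19084697/18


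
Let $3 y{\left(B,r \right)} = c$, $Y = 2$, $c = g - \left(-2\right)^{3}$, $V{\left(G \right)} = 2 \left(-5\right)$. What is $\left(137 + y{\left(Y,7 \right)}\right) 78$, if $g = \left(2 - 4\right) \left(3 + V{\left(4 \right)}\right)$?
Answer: $11258$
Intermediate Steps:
$V{\left(G \right)} = -10$
$g = 14$ ($g = \left(2 - 4\right) \left(3 - 10\right) = \left(-2\right) \left(-7\right) = 14$)
$c = 22$ ($c = 14 - \left(-2\right)^{3} = 14 - -8 = 14 + 8 = 22$)
$y{\left(B,r \right)} = \frac{22}{3}$ ($y{\left(B,r \right)} = \frac{1}{3} \cdot 22 = \frac{22}{3}$)
$\left(137 + y{\left(Y,7 \right)}\right) 78 = \left(137 + \frac{22}{3}\right) 78 = \frac{433}{3} \cdot 78 = 11258$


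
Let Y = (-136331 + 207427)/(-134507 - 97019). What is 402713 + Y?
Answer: 46619229471/115763 ≈ 4.0271e+5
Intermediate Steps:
Y = -35548/115763 (Y = 71096/(-231526) = 71096*(-1/231526) = -35548/115763 ≈ -0.30708)
402713 + Y = 402713 - 35548/115763 = 46619229471/115763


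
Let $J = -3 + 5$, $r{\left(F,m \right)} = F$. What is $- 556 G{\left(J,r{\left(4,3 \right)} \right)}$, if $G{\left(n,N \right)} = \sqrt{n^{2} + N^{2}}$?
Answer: $- 1112 \sqrt{5} \approx -2486.5$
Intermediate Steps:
$J = 2$
$G{\left(n,N \right)} = \sqrt{N^{2} + n^{2}}$
$- 556 G{\left(J,r{\left(4,3 \right)} \right)} = - 556 \sqrt{4^{2} + 2^{2}} = - 556 \sqrt{16 + 4} = - 556 \sqrt{20} = - 556 \cdot 2 \sqrt{5} = - 1112 \sqrt{5}$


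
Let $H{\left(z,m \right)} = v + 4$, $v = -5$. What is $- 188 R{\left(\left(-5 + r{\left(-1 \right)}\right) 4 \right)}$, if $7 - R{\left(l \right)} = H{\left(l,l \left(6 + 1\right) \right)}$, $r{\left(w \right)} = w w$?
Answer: $-1504$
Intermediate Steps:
$r{\left(w \right)} = w^{2}$
$H{\left(z,m \right)} = -1$ ($H{\left(z,m \right)} = -5 + 4 = -1$)
$R{\left(l \right)} = 8$ ($R{\left(l \right)} = 7 - -1 = 7 + 1 = 8$)
$- 188 R{\left(\left(-5 + r{\left(-1 \right)}\right) 4 \right)} = \left(-188\right) 8 = -1504$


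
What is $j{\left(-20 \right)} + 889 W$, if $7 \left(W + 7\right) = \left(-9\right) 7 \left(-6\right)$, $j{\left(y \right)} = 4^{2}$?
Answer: $41799$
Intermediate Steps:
$j{\left(y \right)} = 16$
$W = 47$ ($W = -7 + \frac{\left(-9\right) 7 \left(-6\right)}{7} = -7 + \frac{\left(-63\right) \left(-6\right)}{7} = -7 + \frac{1}{7} \cdot 378 = -7 + 54 = 47$)
$j{\left(-20 \right)} + 889 W = 16 + 889 \cdot 47 = 16 + 41783 = 41799$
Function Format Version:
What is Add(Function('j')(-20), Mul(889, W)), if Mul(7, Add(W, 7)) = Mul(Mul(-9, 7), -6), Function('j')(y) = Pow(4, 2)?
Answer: 41799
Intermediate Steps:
Function('j')(y) = 16
W = 47 (W = Add(-7, Mul(Rational(1, 7), Mul(Mul(-9, 7), -6))) = Add(-7, Mul(Rational(1, 7), Mul(-63, -6))) = Add(-7, Mul(Rational(1, 7), 378)) = Add(-7, 54) = 47)
Add(Function('j')(-20), Mul(889, W)) = Add(16, Mul(889, 47)) = Add(16, 41783) = 41799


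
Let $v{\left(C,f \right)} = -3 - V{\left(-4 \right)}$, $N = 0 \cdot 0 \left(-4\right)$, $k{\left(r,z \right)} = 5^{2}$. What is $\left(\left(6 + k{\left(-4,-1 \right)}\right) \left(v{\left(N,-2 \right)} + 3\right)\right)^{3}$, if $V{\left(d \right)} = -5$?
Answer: $3723875$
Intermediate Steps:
$k{\left(r,z \right)} = 25$
$N = 0$ ($N = 0 \left(-4\right) = 0$)
$v{\left(C,f \right)} = 2$ ($v{\left(C,f \right)} = -3 - -5 = -3 + 5 = 2$)
$\left(\left(6 + k{\left(-4,-1 \right)}\right) \left(v{\left(N,-2 \right)} + 3\right)\right)^{3} = \left(\left(6 + 25\right) \left(2 + 3\right)\right)^{3} = \left(31 \cdot 5\right)^{3} = 155^{3} = 3723875$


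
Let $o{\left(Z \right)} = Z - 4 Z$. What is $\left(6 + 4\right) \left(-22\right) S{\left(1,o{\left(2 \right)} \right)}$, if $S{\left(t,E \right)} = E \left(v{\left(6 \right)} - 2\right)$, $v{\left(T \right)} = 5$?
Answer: $3960$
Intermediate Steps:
$o{\left(Z \right)} = - 3 Z$
$S{\left(t,E \right)} = 3 E$ ($S{\left(t,E \right)} = E \left(5 - 2\right) = E 3 = 3 E$)
$\left(6 + 4\right) \left(-22\right) S{\left(1,o{\left(2 \right)} \right)} = \left(6 + 4\right) \left(-22\right) 3 \left(\left(-3\right) 2\right) = 10 \left(-22\right) 3 \left(-6\right) = \left(-220\right) \left(-18\right) = 3960$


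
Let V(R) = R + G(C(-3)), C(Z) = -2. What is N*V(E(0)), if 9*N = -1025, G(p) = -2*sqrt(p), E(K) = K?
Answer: 2050*I*sqrt(2)/9 ≈ 322.13*I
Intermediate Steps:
N = -1025/9 (N = (1/9)*(-1025) = -1025/9 ≈ -113.89)
V(R) = R - 2*I*sqrt(2)
N*V(E(0)) = -1025*(0 - 2*I*sqrt(2))/9 = -(-2050)*I*sqrt(2)/9 = 2050*I*sqrt(2)/9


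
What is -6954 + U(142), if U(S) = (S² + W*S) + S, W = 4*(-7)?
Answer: 9376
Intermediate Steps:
W = -28
U(S) = S² - 27*S (U(S) = (S² - 28*S) + S = S² - 27*S)
-6954 + U(142) = -6954 + 142*(-27 + 142) = -6954 + 142*115 = -6954 + 16330 = 9376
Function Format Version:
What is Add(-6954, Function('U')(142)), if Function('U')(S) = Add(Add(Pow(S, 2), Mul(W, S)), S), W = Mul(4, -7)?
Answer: 9376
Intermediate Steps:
W = -28
Function('U')(S) = Add(Pow(S, 2), Mul(-27, S)) (Function('U')(S) = Add(Add(Pow(S, 2), Mul(-28, S)), S) = Add(Pow(S, 2), Mul(-27, S)))
Add(-6954, Function('U')(142)) = Add(-6954, Mul(142, Add(-27, 142))) = Add(-6954, Mul(142, 115)) = Add(-6954, 16330) = 9376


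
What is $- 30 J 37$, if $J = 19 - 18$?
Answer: $-1110$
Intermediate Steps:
$J = 1$ ($J = 19 - 18 = 1$)
$- 30 J 37 = \left(-30\right) 1 \cdot 37 = \left(-30\right) 37 = -1110$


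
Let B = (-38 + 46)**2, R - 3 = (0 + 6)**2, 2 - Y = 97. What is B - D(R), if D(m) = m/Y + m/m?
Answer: 6024/95 ≈ 63.411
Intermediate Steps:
Y = -95 (Y = 2 - 1*97 = 2 - 97 = -95)
R = 39 (R = 3 + (0 + 6)**2 = 3 + 6**2 = 3 + 36 = 39)
D(m) = 1 - m/95 (D(m) = m/(-95) + m/m = m*(-1/95) + 1 = -m/95 + 1 = 1 - m/95)
B = 64 (B = 8**2 = 64)
B - D(R) = 64 - (1 - 1/95*39) = 64 - (1 - 39/95) = 64 - 1*56/95 = 64 - 56/95 = 6024/95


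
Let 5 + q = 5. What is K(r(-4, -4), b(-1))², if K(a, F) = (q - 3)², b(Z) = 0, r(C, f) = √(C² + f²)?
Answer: 81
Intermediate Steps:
q = 0 (q = -5 + 5 = 0)
K(a, F) = 9 (K(a, F) = (0 - 3)² = (-3)² = 9)
K(r(-4, -4), b(-1))² = 9² = 81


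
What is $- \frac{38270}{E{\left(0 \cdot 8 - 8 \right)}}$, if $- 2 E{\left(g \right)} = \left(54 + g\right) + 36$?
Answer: $\frac{38270}{41} \approx 933.42$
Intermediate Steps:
$E{\left(g \right)} = -45 - \frac{g}{2}$ ($E{\left(g \right)} = - \frac{\left(54 + g\right) + 36}{2} = - \frac{90 + g}{2} = -45 - \frac{g}{2}$)
$- \frac{38270}{E{\left(0 \cdot 8 - 8 \right)}} = - \frac{38270}{-45 - \frac{0 \cdot 8 - 8}{2}} = - \frac{38270}{-45 - \frac{0 - 8}{2}} = - \frac{38270}{-45 - -4} = - \frac{38270}{-45 + 4} = - \frac{38270}{-41} = \left(-38270\right) \left(- \frac{1}{41}\right) = \frac{38270}{41}$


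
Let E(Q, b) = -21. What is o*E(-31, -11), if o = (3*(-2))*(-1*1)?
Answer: -126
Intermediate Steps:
o = 6 (o = -6*(-1) = 6)
o*E(-31, -11) = 6*(-21) = -126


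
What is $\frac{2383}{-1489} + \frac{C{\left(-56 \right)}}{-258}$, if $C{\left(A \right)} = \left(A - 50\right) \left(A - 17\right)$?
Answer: $- \frac{6068348}{192081} \approx -31.593$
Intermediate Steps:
$C{\left(A \right)} = \left(-50 + A\right) \left(-17 + A\right)$
$\frac{2383}{-1489} + \frac{C{\left(-56 \right)}}{-258} = \frac{2383}{-1489} + \frac{850 + \left(-56\right)^{2} - -3752}{-258} = 2383 \left(- \frac{1}{1489}\right) + \left(850 + 3136 + 3752\right) \left(- \frac{1}{258}\right) = - \frac{2383}{1489} + 7738 \left(- \frac{1}{258}\right) = - \frac{2383}{1489} - \frac{3869}{129} = - \frac{6068348}{192081}$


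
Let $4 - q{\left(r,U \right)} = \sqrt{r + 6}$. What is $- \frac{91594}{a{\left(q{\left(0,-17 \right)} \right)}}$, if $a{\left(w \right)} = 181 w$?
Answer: $- \frac{183188}{905} - \frac{45797 \sqrt{6}}{905} \approx -326.37$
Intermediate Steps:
$q{\left(r,U \right)} = 4 - \sqrt{6 + r}$ ($q{\left(r,U \right)} = 4 - \sqrt{r + 6} = 4 - \sqrt{6 + r}$)
$- \frac{91594}{a{\left(q{\left(0,-17 \right)} \right)}} = - \frac{91594}{181 \left(4 - \sqrt{6 + 0}\right)} = - \frac{91594}{181 \left(4 - \sqrt{6}\right)} = - \frac{91594}{724 - 181 \sqrt{6}}$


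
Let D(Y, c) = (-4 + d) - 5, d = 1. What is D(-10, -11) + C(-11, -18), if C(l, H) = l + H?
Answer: -37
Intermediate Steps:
D(Y, c) = -8 (D(Y, c) = (-4 + 1) - 5 = -3 - 5 = -8)
C(l, H) = H + l
D(-10, -11) + C(-11, -18) = -8 + (-18 - 11) = -8 - 29 = -37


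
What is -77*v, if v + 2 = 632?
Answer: -48510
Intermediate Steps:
v = 630 (v = -2 + 632 = 630)
-77*v = -77*630 = -48510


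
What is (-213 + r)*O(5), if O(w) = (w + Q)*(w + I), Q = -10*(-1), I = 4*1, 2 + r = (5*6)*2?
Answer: -20925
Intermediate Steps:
r = 58 (r = -2 + (5*6)*2 = -2 + 30*2 = -2 + 60 = 58)
I = 4
Q = 10
O(w) = (4 + w)*(10 + w) (O(w) = (w + 10)*(w + 4) = (10 + w)*(4 + w) = (4 + w)*(10 + w))
(-213 + r)*O(5) = (-213 + 58)*(40 + 5**2 + 14*5) = -155*(40 + 25 + 70) = -155*135 = -20925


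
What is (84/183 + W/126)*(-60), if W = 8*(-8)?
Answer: 3760/1281 ≈ 2.9352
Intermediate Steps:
W = -64
(84/183 + W/126)*(-60) = (84/183 - 64/126)*(-60) = (84*(1/183) - 64*1/126)*(-60) = (28/61 - 32/63)*(-60) = -188/3843*(-60) = 3760/1281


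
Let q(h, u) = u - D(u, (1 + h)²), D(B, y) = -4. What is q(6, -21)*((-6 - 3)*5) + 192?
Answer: 957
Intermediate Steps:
q(h, u) = 4 + u (q(h, u) = u - 1*(-4) = u + 4 = 4 + u)
q(6, -21)*((-6 - 3)*5) + 192 = (4 - 21)*((-6 - 3)*5) + 192 = -(-153)*5 + 192 = -17*(-45) + 192 = 765 + 192 = 957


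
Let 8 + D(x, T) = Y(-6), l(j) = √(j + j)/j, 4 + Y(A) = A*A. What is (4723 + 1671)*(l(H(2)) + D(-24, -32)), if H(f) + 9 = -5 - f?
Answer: 153456 - 3197*I*√2/2 ≈ 1.5346e+5 - 2260.6*I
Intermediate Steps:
H(f) = -14 - f (H(f) = -9 + (-5 - f) = -14 - f)
Y(A) = -4 + A² (Y(A) = -4 + A*A = -4 + A²)
l(j) = √2/√j (l(j) = √(2*j)/j = (√2*√j)/j = √2/√j)
D(x, T) = 24 (D(x, T) = -8 + (-4 + (-6)²) = -8 + (-4 + 36) = -8 + 32 = 24)
(4723 + 1671)*(l(H(2)) + D(-24, -32)) = (4723 + 1671)*(√2/√(-14 - 1*2) + 24) = 6394*(√2/√(-14 - 2) + 24) = 6394*(√2/√(-16) + 24) = 6394*(√2*(-I/4) + 24) = 6394*(-I*√2/4 + 24) = 6394*(24 - I*√2/4) = 153456 - 3197*I*√2/2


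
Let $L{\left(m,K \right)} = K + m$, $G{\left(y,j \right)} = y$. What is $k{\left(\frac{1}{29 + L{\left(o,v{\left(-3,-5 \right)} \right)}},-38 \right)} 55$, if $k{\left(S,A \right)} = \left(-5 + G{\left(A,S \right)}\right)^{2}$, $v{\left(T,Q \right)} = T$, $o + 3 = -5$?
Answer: $101695$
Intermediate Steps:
$o = -8$ ($o = -3 - 5 = -8$)
$k{\left(S,A \right)} = \left(-5 + A\right)^{2}$
$k{\left(\frac{1}{29 + L{\left(o,v{\left(-3,-5 \right)} \right)}},-38 \right)} 55 = \left(-5 - 38\right)^{2} \cdot 55 = \left(-43\right)^{2} \cdot 55 = 1849 \cdot 55 = 101695$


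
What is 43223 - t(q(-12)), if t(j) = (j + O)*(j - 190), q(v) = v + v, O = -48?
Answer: 27815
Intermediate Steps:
q(v) = 2*v
t(j) = (-190 + j)*(-48 + j) (t(j) = (j - 48)*(j - 190) = (-48 + j)*(-190 + j) = (-190 + j)*(-48 + j))
43223 - t(q(-12)) = 43223 - (9120 + (2*(-12))² - 476*(-12)) = 43223 - (9120 + (-24)² - 238*(-24)) = 43223 - (9120 + 576 + 5712) = 43223 - 1*15408 = 43223 - 15408 = 27815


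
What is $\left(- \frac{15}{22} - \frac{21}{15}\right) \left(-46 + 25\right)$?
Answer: $\frac{4809}{110} \approx 43.718$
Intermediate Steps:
$\left(- \frac{15}{22} - \frac{21}{15}\right) \left(-46 + 25\right) = \left(\left(-15\right) \frac{1}{22} - \frac{7}{5}\right) \left(-21\right) = \left(- \frac{15}{22} - \frac{7}{5}\right) \left(-21\right) = \left(- \frac{229}{110}\right) \left(-21\right) = \frac{4809}{110}$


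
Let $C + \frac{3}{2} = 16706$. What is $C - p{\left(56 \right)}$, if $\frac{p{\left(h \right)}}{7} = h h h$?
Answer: $- \frac{2425215}{2} \approx -1.2126 \cdot 10^{6}$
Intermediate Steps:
$C = \frac{33409}{2}$ ($C = - \frac{3}{2} + 16706 = \frac{33409}{2} \approx 16705.0$)
$p{\left(h \right)} = 7 h^{3}$ ($p{\left(h \right)} = 7 h h h = 7 h^{2} h = 7 h^{3}$)
$C - p{\left(56 \right)} = \frac{33409}{2} - 7 \cdot 56^{3} = \frac{33409}{2} - 7 \cdot 175616 = \frac{33409}{2} - 1229312 = - \frac{2425215}{2}$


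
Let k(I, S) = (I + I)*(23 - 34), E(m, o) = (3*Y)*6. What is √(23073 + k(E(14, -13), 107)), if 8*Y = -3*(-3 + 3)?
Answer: √23073 ≈ 151.90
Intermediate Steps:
Y = 0 (Y = (-3*(-3 + 3))/8 = (-3*0)/8 = (⅛)*0 = 0)
E(m, o) = 0 (E(m, o) = (3*0)*6 = 0*6 = 0)
k(I, S) = -22*I (k(I, S) = (2*I)*(-11) = -22*I)
√(23073 + k(E(14, -13), 107)) = √(23073 - 22*0) = √(23073 + 0) = √23073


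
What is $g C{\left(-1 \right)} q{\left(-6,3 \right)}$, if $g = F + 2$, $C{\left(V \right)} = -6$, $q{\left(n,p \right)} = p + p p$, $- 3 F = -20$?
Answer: $-624$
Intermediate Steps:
$F = \frac{20}{3}$ ($F = \left(- \frac{1}{3}\right) \left(-20\right) = \frac{20}{3} \approx 6.6667$)
$q{\left(n,p \right)} = p + p^{2}$
$g = \frac{26}{3}$ ($g = \frac{20}{3} + 2 = \frac{26}{3} \approx 8.6667$)
$g C{\left(-1 \right)} q{\left(-6,3 \right)} = \frac{26}{3} \left(-6\right) 3 \left(1 + 3\right) = - 52 \cdot 3 \cdot 4 = \left(-52\right) 12 = -624$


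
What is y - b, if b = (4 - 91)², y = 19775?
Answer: 12206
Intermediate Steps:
b = 7569 (b = (-87)² = 7569)
y - b = 19775 - 1*7569 = 19775 - 7569 = 12206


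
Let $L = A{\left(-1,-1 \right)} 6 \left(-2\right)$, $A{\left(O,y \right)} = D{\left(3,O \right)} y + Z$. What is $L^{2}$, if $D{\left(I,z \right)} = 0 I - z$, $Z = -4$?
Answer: $3600$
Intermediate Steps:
$D{\left(I,z \right)} = - z$ ($D{\left(I,z \right)} = 0 - z = - z$)
$A{\left(O,y \right)} = -4 - O y$ ($A{\left(O,y \right)} = - O y - 4 = -4 - O y$)
$L = 60$ ($L = \left(-4 - \left(-1\right) \left(-1\right)\right) 6 \left(-2\right) = \left(-4 - 1\right) 6 \left(-2\right) = \left(-5\right) 6 \left(-2\right) = \left(-30\right) \left(-2\right) = 60$)
$L^{2} = 60^{2} = 3600$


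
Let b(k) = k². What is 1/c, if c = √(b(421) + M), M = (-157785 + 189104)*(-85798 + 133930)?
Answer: √1507623349/1507623349 ≈ 2.5755e-5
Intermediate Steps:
M = 1507446108 (M = 31319*48132 = 1507446108)
c = √1507623349 (c = √(421² + 1507446108) = √(177241 + 1507446108) = √1507623349 ≈ 38828.)
1/c = 1/(√1507623349) = √1507623349/1507623349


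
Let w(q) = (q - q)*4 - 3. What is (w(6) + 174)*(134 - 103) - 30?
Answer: 5271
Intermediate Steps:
w(q) = -3 (w(q) = 0*4 - 3 = 0 - 3 = -3)
(w(6) + 174)*(134 - 103) - 30 = (-3 + 174)*(134 - 103) - 30 = 171*31 - 30 = 5301 - 30 = 5271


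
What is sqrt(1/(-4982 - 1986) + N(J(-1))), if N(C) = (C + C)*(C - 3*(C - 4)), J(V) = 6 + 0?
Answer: I*sqrt(1742)/3484 ≈ 0.01198*I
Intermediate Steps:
J(V) = 6
N(C) = 2*C*(12 - 2*C) (N(C) = (2*C)*(C - 3*(-4 + C)) = (2*C)*(C + (12 - 3*C)) = (2*C)*(12 - 2*C) = 2*C*(12 - 2*C))
sqrt(1/(-4982 - 1986) + N(J(-1))) = sqrt(1/(-4982 - 1986) + 4*6*(6 - 1*6)) = sqrt(1/(-6968) + 4*6*(6 - 6)) = sqrt(-1/6968 + 4*6*0) = sqrt(-1/6968 + 0) = sqrt(-1/6968) = I*sqrt(1742)/3484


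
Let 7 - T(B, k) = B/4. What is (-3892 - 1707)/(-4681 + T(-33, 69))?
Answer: 22396/18663 ≈ 1.2000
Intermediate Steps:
T(B, k) = 7 - B/4
(-3892 - 1707)/(-4681 + T(-33, 69)) = (-3892 - 1707)/(-4681 + (7 - ¼*(-33))) = -5599/(-4681 + (7 + 33/4)) = -5599/(-4681 + 61/4) = -5599/(-18663/4) = -5599*(-4/18663) = 22396/18663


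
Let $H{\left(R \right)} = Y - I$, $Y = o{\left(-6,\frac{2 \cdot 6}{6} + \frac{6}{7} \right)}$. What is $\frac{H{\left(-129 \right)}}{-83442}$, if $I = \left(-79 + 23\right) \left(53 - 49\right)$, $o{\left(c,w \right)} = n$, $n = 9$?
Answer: $- \frac{233}{83442} \approx -0.0027924$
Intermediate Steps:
$o{\left(c,w \right)} = 9$
$Y = 9$
$I = -224$ ($I = \left(-56\right) 4 = -224$)
$H{\left(R \right)} = 233$ ($H{\left(R \right)} = 9 - -224 = 9 + 224 = 233$)
$\frac{H{\left(-129 \right)}}{-83442} = \frac{233}{-83442} = 233 \left(- \frac{1}{83442}\right) = - \frac{233}{83442}$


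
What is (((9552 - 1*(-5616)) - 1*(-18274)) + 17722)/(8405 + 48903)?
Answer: 12791/14327 ≈ 0.89279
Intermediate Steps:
(((9552 - 1*(-5616)) - 1*(-18274)) + 17722)/(8405 + 48903) = (((9552 + 5616) + 18274) + 17722)/57308 = ((15168 + 18274) + 17722)*(1/57308) = (33442 + 17722)*(1/57308) = 51164*(1/57308) = 12791/14327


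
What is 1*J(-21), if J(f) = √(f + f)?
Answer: I*√42 ≈ 6.4807*I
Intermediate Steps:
J(f) = √2*√f (J(f) = √(2*f) = √2*√f)
1*J(-21) = 1*(√2*√(-21)) = 1*(√2*(I*√21)) = 1*(I*√42) = I*√42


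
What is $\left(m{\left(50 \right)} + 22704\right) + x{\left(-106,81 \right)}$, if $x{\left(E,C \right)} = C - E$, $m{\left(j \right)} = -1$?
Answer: $22890$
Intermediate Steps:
$\left(m{\left(50 \right)} + 22704\right) + x{\left(-106,81 \right)} = \left(-1 + 22704\right) + \left(81 - -106\right) = 22703 + \left(81 + 106\right) = 22703 + 187 = 22890$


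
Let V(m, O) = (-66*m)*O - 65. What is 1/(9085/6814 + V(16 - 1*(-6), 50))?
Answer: -6814/495130225 ≈ -1.3762e-5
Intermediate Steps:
V(m, O) = -65 - 66*O*m (V(m, O) = -66*O*m - 65 = -65 - 66*O*m)
1/(9085/6814 + V(16 - 1*(-6), 50)) = 1/(9085/6814 + (-65 - 66*50*(16 - 1*(-6)))) = 1/(9085*(1/6814) + (-65 - 66*50*(16 + 6))) = 1/(9085/6814 + (-65 - 66*50*22)) = 1/(9085/6814 + (-65 - 72600)) = 1/(9085/6814 - 72665) = 1/(-495130225/6814) = -6814/495130225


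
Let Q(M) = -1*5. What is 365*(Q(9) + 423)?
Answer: 152570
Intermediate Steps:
Q(M) = -5
365*(Q(9) + 423) = 365*(-5 + 423) = 365*418 = 152570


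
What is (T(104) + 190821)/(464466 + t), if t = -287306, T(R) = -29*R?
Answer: 37561/35432 ≈ 1.0601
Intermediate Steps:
(T(104) + 190821)/(464466 + t) = (-29*104 + 190821)/(464466 - 287306) = (-3016 + 190821)/177160 = 187805*(1/177160) = 37561/35432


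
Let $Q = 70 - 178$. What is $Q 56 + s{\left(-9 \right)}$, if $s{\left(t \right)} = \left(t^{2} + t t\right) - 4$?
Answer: $-5890$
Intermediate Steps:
$Q = -108$ ($Q = 70 - 178 = -108$)
$s{\left(t \right)} = -4 + 2 t^{2}$ ($s{\left(t \right)} = \left(t^{2} + t^{2}\right) - 4 = 2 t^{2} - 4 = -4 + 2 t^{2}$)
$Q 56 + s{\left(-9 \right)} = \left(-108\right) 56 - \left(4 - 2 \left(-9\right)^{2}\right) = -6048 + \left(-4 + 2 \cdot 81\right) = -6048 + \left(-4 + 162\right) = -6048 + 158 = -5890$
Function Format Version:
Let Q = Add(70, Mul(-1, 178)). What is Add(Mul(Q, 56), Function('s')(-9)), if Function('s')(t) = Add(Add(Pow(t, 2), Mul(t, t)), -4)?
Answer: -5890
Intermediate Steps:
Q = -108 (Q = Add(70, -178) = -108)
Function('s')(t) = Add(-4, Mul(2, Pow(t, 2))) (Function('s')(t) = Add(Add(Pow(t, 2), Pow(t, 2)), -4) = Add(Mul(2, Pow(t, 2)), -4) = Add(-4, Mul(2, Pow(t, 2))))
Add(Mul(Q, 56), Function('s')(-9)) = Add(Mul(-108, 56), Add(-4, Mul(2, Pow(-9, 2)))) = Add(-6048, Add(-4, Mul(2, 81))) = Add(-6048, Add(-4, 162)) = Add(-6048, 158) = -5890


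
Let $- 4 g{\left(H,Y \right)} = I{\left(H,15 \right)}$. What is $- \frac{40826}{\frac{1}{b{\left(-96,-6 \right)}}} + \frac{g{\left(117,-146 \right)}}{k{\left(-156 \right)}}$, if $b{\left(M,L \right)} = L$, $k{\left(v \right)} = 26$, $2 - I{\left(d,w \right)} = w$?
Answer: $\frac{1959649}{8} \approx 2.4496 \cdot 10^{5}$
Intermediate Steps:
$I{\left(d,w \right)} = 2 - w$
$g{\left(H,Y \right)} = \frac{13}{4}$ ($g{\left(H,Y \right)} = - \frac{2 - 15}{4} = \left(- \frac{1}{4}\right) \left(-13\right) = \frac{13}{4}$)
$- \frac{40826}{\frac{1}{b{\left(-96,-6 \right)}}} + \frac{g{\left(117,-146 \right)}}{k{\left(-156 \right)}} = - \frac{40826}{\frac{1}{-6}} + \frac{13}{4 \cdot 26} = - \frac{40826}{- \frac{1}{6}} + \frac{13}{4} \cdot \frac{1}{26} = \left(-40826\right) \left(-6\right) + \frac{1}{8} = 244956 + \frac{1}{8} = \frac{1959649}{8}$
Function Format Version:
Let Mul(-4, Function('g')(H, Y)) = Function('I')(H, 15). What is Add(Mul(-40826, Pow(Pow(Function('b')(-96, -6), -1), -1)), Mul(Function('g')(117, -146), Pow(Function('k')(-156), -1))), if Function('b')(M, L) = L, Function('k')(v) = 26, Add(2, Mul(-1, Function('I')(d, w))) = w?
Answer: Rational(1959649, 8) ≈ 2.4496e+5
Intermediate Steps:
Function('I')(d, w) = Add(2, Mul(-1, w))
Function('g')(H, Y) = Rational(13, 4) (Function('g')(H, Y) = Mul(Rational(-1, 4), Add(2, Mul(-1, 15))) = Mul(Rational(-1, 4), Add(2, -15)) = Mul(Rational(-1, 4), -13) = Rational(13, 4))
Add(Mul(-40826, Pow(Pow(Function('b')(-96, -6), -1), -1)), Mul(Function('g')(117, -146), Pow(Function('k')(-156), -1))) = Add(Mul(-40826, Pow(Pow(-6, -1), -1)), Mul(Rational(13, 4), Pow(26, -1))) = Add(Mul(-40826, Pow(Rational(-1, 6), -1)), Mul(Rational(13, 4), Rational(1, 26))) = Add(Mul(-40826, -6), Rational(1, 8)) = Add(244956, Rational(1, 8)) = Rational(1959649, 8)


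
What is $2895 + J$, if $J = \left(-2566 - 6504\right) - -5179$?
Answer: $-996$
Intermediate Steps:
$J = -3891$ ($J = \left(-2566 - 6504\right) + 5179 = -9070 + 5179 = -3891$)
$2895 + J = 2895 - 3891 = -996$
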